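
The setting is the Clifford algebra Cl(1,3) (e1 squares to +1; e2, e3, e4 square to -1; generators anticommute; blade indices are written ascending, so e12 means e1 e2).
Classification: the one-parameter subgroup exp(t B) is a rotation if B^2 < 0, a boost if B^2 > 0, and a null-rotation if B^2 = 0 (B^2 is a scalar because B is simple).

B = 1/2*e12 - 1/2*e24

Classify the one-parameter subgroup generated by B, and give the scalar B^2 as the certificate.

B^2 term by term: the squares give (1/2)^2*(e12)^2 + (-1/2)^2*(e24)^2 = 1/4*(+1) + 1/4*(-1) = 0 (each basis 2-blade squares to minus the product of its generators' squares); cross terms between blades sharing an index anticommute and cancel. So B^2 = 0.
Answer: null-rotation, certificate B^2 = 0. No conjugation can change B^2 = 0; the sign gives the class.


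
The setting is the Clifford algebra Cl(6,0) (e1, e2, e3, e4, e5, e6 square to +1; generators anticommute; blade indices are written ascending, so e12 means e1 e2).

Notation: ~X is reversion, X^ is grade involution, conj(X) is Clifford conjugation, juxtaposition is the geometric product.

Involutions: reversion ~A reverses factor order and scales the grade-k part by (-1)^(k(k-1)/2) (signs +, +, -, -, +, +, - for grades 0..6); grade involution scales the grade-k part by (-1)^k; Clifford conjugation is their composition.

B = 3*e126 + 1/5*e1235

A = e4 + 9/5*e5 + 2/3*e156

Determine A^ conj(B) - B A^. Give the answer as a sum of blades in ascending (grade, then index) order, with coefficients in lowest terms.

first term: -2*e25 + 9/25*e123 + 2/15*e236 - 3*e1246 - 27/5*e1256 + 1/5*e12345
second term: 2*e25 - 9/25*e123 + 2/15*e236 + 3*e1246 + 27/5*e1256 + 1/5*e12345
Answer: -4*e25 + 18/25*e123 - 6*e1246 - 54/5*e1256


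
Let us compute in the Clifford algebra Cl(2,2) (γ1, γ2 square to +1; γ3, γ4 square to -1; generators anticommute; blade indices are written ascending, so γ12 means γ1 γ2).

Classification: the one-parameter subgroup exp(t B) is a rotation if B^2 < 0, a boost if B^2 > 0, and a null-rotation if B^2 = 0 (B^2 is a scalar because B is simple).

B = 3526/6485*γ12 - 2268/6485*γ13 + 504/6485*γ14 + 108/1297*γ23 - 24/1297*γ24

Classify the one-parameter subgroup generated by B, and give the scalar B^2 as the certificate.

B^2 term by term: the squares give (3526/6485)^2*(γ12)^2 + (-2268/6485)^2*(γ13)^2 + (504/6485)^2*(γ14)^2 + (108/1297)^2*(γ23)^2 + (-24/1297)^2*(γ24)^2 = 12432676/42055225*(-1) + 5143824/42055225*(+1) + 254016/42055225*(+1) + 11664/1682209*(+1) + 576/1682209*(+1) = -4/25 (each basis 2-blade squares to minus the product of its generators' squares); cross terms between blades sharing an index anticommute and cancel; the commuting (index-disjoint) pairs give grade-4 terms 2*c*c'*(blade product), which cancel blade by blade — γ1234: -108864/8411045 + 108864/8411045 = 0 — confirming B is simple. So B^2 = -4/25.
Answer: rotation, certificate B^2 = -4/25. B^2 = -4/25 is basis-independent, so its sign is the whole story.


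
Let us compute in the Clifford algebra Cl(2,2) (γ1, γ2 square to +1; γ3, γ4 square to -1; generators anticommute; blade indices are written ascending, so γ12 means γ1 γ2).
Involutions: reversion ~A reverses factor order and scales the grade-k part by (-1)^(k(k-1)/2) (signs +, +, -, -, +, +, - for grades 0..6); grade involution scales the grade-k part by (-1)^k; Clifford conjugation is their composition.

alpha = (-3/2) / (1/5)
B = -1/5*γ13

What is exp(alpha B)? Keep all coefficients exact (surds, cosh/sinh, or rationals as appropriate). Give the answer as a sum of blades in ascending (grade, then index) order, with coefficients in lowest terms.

B^2 = (-1/5)^2*(γ13)^2 = 1/25*(+1) = 1/25 (a basis 2-blade squares to minus the product of its generators' squares).
B^2 = 1/25 — the positive square puts this in the hyperbolic regime; l = 1/5, alpha*l = -3/2, so exp(alpha B) = cosh(-3/2) + (sinh(-3/2)/(1/5))*B = cosh(3/2) + (-5*sinh(3/2))*B.
Answer: cosh(3/2) + sinh(3/2)*γ13


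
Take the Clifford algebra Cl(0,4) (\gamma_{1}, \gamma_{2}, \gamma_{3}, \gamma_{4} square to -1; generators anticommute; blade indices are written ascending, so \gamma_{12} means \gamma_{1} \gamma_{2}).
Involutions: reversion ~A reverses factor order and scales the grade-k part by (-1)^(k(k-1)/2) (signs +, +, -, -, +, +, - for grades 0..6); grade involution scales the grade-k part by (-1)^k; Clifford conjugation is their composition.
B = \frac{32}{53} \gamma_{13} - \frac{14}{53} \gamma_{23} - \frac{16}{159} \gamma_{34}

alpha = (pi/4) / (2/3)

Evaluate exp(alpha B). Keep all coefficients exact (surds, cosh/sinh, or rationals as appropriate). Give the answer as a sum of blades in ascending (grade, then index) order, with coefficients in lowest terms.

B^2 term by term: the squares give (\frac{32}{53})^2*(\gamma_{13})^2 + (-\frac{14}{53})^2*(\gamma_{23})^2 + (-\frac{16}{159})^2*(\gamma_{34})^2 = \frac{1024}{2809}*(-1) + \frac{196}{2809}*(-1) + \frac{256}{25281}*(-1) = -\frac{4}{9} (each basis 2-blade squares to minus the product of its generators' squares); cross terms between blades sharing an index anticommute and cancel. So B^2 = -\frac{4}{9}.
B^2 = -\frac{4}{9} — since the square is negative, the closed form is circular: l = \frac{2}{3}, alpha*l = \frac{\pi}{4}, so exp(alpha B) = cos(\frac{\pi}{4}) + (sin(\frac{\pi}{4})/(\frac{2}{3}))*B = \frac{\sqrt{2}}{2} + (\frac{3 \sqrt{2}}{4})*B.
Answer: \frac{\sqrt{2}}{2} + \frac{24 \sqrt{2}}{53} \gamma_{13} - \frac{21 \sqrt{2}}{106} \gamma_{23} - \frac{4 \sqrt{2}}{53} \gamma_{34}


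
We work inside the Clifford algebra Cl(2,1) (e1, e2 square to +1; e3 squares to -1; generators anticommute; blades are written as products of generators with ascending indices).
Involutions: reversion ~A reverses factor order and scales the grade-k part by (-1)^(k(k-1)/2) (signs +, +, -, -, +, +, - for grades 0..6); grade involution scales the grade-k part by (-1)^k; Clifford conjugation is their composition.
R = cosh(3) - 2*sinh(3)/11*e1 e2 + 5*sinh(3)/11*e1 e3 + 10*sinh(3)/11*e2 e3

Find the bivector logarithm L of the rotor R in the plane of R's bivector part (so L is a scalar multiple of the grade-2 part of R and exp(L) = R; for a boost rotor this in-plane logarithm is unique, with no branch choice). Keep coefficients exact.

The scalar part of R is cosh(3), which fixes the rapidity magnitude through cosh (cosh is even, so it cannot fix the sign — the bivector part carries that); dividing the bivector part by sinh of the rapidity gives the plane, and L = rapidity * plane, where the joint sign ambiguity of (rapidity, plane) cancels in the product.
Concretely: cosh(rapidity) = cosh(3) gives rapidity = ±3, and since rapidity/sinh(rapidity) is even the sign is immaterial: L = (rapidity/sinh(rapidity)) * <R>_2 = (3/sinh(3)) * <R>_2.
Answer: -6/11*e1 e2 + 15/11*e1 e3 + 30/11*e2 e3


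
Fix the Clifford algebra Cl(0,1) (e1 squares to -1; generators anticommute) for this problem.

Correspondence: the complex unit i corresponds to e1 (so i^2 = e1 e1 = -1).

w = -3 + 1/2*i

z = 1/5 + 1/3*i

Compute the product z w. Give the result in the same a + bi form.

In blades: z = 1/5 + 1/3*e1, w = -3 + 1/2*e1.
Distribute z over w term by term (generator squares from the signature, products reordered to ascending indices): (1/5)*w = -3/5 + 1/10*e1; (1/3*e1)*w = -1/6 - e1.
Sum: -23/30 - 9/10*e1; translating back through the correspondence:
Answer: -23/30 - 9/10*i


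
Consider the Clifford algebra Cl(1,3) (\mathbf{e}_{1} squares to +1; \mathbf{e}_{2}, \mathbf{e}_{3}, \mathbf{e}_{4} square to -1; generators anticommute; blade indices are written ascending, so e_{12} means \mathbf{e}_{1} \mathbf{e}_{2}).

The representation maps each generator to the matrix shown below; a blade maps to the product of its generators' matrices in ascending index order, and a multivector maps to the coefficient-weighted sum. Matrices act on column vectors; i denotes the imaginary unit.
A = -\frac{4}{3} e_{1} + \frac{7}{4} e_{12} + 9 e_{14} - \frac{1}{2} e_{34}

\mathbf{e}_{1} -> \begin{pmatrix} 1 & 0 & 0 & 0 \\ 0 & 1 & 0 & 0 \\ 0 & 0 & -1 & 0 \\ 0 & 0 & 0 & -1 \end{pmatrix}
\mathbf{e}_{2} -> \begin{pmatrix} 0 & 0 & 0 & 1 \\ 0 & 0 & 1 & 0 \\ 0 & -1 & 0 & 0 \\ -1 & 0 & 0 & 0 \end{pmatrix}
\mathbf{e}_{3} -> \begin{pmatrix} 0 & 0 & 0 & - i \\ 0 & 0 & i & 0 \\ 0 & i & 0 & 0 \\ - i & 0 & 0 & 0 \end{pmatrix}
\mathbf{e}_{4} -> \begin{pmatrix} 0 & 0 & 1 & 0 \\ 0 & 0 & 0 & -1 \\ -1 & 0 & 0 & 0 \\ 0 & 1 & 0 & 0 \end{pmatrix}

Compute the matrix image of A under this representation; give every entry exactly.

Bivector images (products of the table entries): rho(e_{12}) = rho(\mathbf{e}_{1})rho(\mathbf{e}_{2}) = \begin{pmatrix} 0 & 0 & 0 & 1 \\ 0 & 0 & 1 & 0 \\ 0 & 1 & 0 & 0 \\ 1 & 0 & 0 & 0 \end{pmatrix}; rho(e_{14}) = rho(\mathbf{e}_{1})rho(\mathbf{e}_{4}) = \begin{pmatrix} 0 & 0 & 1 & 0 \\ 0 & 0 & 0 & -1 \\ 1 & 0 & 0 & 0 \\ 0 & -1 & 0 & 0 \end{pmatrix}; rho(e_{34}) = rho(\mathbf{e}_{3})rho(\mathbf{e}_{4}) = \begin{pmatrix} 0 & - i & 0 & 0 \\ - i & 0 & 0 & 0 \\ 0 & 0 & 0 & - i \\ 0 & 0 & - i & 0 \end{pmatrix}.
M = (-\frac{4}{3})*rho(e_{1}) + (\frac{7}{4})*rho(e_{12}) + (9)*rho(e_{14}) + (-\frac{1}{2})*rho(e_{34}), summed entrywise:
Answer: \begin{pmatrix} - \frac{4}{3} & \frac{i}{2} & 9 & \frac{7}{4} \\ \frac{i}{2} & - \frac{4}{3} & \frac{7}{4} & -9 \\ 9 & \frac{7}{4} & \frac{4}{3} & \frac{i}{2} \\ \frac{7}{4} & -9 & \frac{i}{2} & \frac{4}{3} \end{pmatrix}


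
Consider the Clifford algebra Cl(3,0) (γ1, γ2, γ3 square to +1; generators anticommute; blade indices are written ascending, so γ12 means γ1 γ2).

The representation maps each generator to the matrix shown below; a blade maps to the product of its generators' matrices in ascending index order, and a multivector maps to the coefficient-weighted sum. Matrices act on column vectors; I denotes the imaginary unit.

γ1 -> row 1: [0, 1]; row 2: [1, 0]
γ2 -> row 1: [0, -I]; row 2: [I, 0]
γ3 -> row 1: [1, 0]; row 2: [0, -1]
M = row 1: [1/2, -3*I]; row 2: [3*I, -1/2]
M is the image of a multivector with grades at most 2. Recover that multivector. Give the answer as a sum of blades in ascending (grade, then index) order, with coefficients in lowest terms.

Method: 1, rho(γ1), rho(γ2), rho(γ3) form a trace-orthogonal basis of the 2x2 complex matrices (tr(X Y) = 2 if X = Y, else 0), so M = m0*1 + m1*rho(γ1) + m2*rho(γ2) + m3*rho(γ3) with m0 = tr(M)/2 = 0, m1 = tr(M rho(γ1))/2 = 0, m2 = tr(M rho(γ2))/2 = 3, m3 = tr(M rho(γ3))/2 = 1/2.
Multiplying table entries, the bivector images are rho(γ12) = I*rho(γ3), rho(γ13) = -I*rho(γ2), rho(γ23) = I*rho(γ1); with real blade coefficients the real parts of m0..m3 are the coefficients of 1, γ1, γ2, γ3 and the imaginary parts give the bivectors (γ23: Im m1, γ13: -Im m2, γ12: Im m3).
Answer: 3*γ2 + 1/2*γ3


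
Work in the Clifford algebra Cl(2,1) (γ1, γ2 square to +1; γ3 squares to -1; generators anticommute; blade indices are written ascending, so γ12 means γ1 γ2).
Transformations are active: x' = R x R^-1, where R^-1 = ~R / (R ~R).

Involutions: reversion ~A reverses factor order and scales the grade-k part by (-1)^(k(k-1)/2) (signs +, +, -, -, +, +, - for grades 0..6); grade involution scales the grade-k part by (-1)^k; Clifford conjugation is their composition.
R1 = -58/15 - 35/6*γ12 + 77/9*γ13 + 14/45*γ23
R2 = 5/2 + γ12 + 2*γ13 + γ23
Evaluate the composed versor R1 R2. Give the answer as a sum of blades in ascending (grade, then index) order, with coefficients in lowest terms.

Distribute over the terms of R1 (each basis-blade product reordered to ascending indices, repeated generators contracted through their squares):
(-58/15) R2 = -29/3 - 58/15*γ12 - 116/15*γ13 - 58/15*γ23
(-35/6*γ12) R2 = 35/6 - 175/12*γ12 - 35/6*γ13 + 35/3*γ23
(77/9*γ13) R2 = 154/9 + 77/9*γ12 + 385/18*γ13 + 77/9*γ23
(14/45*γ23) R2 = 14/45 - 28/45*γ12 - 14/45*γ13 + 7/9*γ23
Summing the partial products and collecting blades:
Answer: 1223/90 - 631/60*γ12 + 338/45*γ13 + 257/15*γ23


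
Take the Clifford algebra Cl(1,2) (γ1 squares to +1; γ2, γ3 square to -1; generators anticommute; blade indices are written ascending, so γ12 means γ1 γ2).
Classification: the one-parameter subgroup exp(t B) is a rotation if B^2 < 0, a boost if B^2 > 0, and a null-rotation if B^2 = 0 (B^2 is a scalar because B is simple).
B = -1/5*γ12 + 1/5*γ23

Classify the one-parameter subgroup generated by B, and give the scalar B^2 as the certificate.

B^2 term by term: the squares give (-1/5)^2*(γ12)^2 + (1/5)^2*(γ23)^2 = 1/25*(+1) + 1/25*(-1) = 0 (each basis 2-blade squares to minus the product of its generators' squares); cross terms between blades sharing an index anticommute and cancel. So B^2 = 0.
Answer: null-rotation, certificate B^2 = 0. The invariant at work: B^2 = 0 is unchanged by conjugation, hence its sign classifies the subgroup whatever basis B is written in.


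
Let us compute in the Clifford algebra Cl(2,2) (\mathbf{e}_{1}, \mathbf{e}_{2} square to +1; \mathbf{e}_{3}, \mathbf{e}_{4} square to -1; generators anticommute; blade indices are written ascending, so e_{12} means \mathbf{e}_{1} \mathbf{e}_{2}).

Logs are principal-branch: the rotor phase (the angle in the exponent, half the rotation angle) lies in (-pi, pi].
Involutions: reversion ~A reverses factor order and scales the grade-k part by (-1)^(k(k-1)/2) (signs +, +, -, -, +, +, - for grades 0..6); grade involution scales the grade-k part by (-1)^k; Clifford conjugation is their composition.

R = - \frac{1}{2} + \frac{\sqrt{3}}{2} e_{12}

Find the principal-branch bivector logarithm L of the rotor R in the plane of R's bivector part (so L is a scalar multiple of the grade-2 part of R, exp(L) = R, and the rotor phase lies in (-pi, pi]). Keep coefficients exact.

The scalar part of R is - \frac{1}{2}, which fixes the principal-branch rotor phase; the unit plane is then the bivector part divided by the sine of that phase, and L is that plane scaled by the phase.
Concretely: cos(phase) = - \frac{1}{2} gives phase = ±\frac{2 \pi}{3}, and since phase/sin(phase) is even the sign is immaterial: L = (phase/sin(phase)) * <R>_2 = (\frac{4 \sqrt{3} \pi}{9}) * <R>_2.
Answer: \frac{2 \pi}{3} e_{12}


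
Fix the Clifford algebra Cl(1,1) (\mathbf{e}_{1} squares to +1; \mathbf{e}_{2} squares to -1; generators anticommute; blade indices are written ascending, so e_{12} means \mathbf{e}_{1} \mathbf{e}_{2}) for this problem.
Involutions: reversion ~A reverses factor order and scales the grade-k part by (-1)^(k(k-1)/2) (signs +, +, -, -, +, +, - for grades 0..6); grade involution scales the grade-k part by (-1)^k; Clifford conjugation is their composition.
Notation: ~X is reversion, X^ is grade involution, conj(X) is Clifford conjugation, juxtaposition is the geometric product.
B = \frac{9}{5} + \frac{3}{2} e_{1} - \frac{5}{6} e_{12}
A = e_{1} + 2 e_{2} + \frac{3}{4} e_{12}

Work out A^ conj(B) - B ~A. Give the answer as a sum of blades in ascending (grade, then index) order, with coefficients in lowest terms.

first term: \frac{17}{8} - \frac{52}{15} e_{1} - \frac{397}{120} e_{2} - \frac{33}{20} e_{12}
second term: \frac{17}{8} + \frac{52}{15} e_{1} + \frac{397}{120} e_{2} + \frac{33}{20} e_{12}
Answer: -\frac{104}{15} e_{1} - \frac{397}{60} e_{2} - \frac{33}{10} e_{12}


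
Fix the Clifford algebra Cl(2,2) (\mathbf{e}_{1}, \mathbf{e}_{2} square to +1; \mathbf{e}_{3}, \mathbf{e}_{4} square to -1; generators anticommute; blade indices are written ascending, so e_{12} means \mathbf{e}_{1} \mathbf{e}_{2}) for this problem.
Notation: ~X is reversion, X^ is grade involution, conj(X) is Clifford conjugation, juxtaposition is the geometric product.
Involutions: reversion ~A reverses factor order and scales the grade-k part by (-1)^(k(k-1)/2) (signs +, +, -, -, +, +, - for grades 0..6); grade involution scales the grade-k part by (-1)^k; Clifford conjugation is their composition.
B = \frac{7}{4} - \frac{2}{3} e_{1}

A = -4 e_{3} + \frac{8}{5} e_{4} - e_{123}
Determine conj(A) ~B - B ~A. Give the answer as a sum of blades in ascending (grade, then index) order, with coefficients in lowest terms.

first term: 7 e_{3} - \frac{14}{5} e_{4} + \frac{8}{3} e_{13} - \frac{16}{15} e_{14} + \frac{2}{3} e_{23} - \frac{7}{4} e_{123}
second term: -7 e_{3} + \frac{14}{5} e_{4} + \frac{8}{3} e_{13} - \frac{16}{15} e_{14} - \frac{2}{3} e_{23} + \frac{7}{4} e_{123}
Answer: 14 e_{3} - \frac{28}{5} e_{4} + \frac{4}{3} e_{23} - \frac{7}{2} e_{123}


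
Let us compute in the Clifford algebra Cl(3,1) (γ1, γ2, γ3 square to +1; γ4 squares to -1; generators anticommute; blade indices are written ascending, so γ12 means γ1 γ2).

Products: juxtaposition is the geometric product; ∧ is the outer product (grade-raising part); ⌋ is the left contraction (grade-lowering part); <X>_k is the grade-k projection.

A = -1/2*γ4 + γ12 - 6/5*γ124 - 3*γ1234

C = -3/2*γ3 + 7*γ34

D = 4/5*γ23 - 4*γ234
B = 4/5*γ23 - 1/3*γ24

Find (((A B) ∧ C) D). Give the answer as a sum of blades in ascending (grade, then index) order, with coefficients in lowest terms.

step 1: 2/5*γ1 + 1/6*γ2 - 1/5*γ13 + 31/15*γ14 - 24/25*γ134 - 2/5*γ234
step 2: -3/5*γ13 - 1/4*γ23 + 59/10*γ134 + 7/6*γ234
step 3: -67/15 - 29/15*γ4 - 578/25*γ12 - 178/25*γ124
Answer: -67/15 - 29/15*γ4 - 578/25*γ12 - 178/25*γ124


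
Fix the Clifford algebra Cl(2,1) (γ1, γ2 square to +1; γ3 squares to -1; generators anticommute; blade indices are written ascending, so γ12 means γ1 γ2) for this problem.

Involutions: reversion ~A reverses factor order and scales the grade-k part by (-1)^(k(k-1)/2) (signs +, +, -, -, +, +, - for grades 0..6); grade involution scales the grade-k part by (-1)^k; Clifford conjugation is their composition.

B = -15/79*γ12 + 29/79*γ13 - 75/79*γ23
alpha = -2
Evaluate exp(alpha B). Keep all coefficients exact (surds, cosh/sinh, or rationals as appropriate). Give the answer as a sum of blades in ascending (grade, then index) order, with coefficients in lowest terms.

B^2 term by term: the squares give (-15/79)^2*(γ12)^2 + (29/79)^2*(γ13)^2 + (-75/79)^2*(γ23)^2 = 225/6241*(-1) + 841/6241*(+1) + 5625/6241*(+1) = 1 (each basis 2-blade squares to minus the product of its generators' squares); cross terms between blades sharing an index anticommute and cancel. So B^2 = 1.
B^2 = 1 — the positive square puts this in the hyperbolic regime; l = 1, alpha*l = -2, so exp(alpha B) = cosh(-2) + (sinh(-2)/1)*B = cosh(2) + (-sinh(2))*B.
Answer: cosh(2) + 15*sinh(2)/79*γ12 - 29*sinh(2)/79*γ13 + 75*sinh(2)/79*γ23


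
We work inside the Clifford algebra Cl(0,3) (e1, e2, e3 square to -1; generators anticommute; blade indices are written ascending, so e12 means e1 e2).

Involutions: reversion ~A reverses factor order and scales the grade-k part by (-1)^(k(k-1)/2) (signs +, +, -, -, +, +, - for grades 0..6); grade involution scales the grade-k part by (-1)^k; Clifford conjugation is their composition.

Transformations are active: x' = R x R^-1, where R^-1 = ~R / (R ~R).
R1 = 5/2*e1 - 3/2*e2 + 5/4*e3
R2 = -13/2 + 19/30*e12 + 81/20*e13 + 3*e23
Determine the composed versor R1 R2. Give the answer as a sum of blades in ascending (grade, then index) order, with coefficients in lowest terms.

Distribute over the terms of R1 (each basis-blade product reordered to ascending indices, repeated generators contracted through their squares):
(5/2*e1) R2 = -65/4*e1 - 19/12*e2 - 81/8*e3 + 15/2*e123
(-3/2*e2) R2 = -19/20*e1 + 39/4*e2 + 9/2*e3 + 243/40*e123
(5/4*e3) R2 = 81/16*e1 + 15/4*e2 - 65/8*e3 + 19/24*e123
Summing the partial products and collecting blades:
Answer: -971/80*e1 + 143/12*e2 - 55/4*e3 + 431/30*e123


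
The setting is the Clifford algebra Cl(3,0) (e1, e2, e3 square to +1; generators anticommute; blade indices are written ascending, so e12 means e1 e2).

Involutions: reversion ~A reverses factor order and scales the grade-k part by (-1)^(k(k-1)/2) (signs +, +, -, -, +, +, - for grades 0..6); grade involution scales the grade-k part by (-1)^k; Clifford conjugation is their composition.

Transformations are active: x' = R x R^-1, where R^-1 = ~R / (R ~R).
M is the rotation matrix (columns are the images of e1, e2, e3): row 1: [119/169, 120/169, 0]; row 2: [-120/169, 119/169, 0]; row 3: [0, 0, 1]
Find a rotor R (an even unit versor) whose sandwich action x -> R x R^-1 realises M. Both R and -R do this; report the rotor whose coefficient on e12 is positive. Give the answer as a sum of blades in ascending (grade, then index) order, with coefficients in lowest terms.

Method: write R = a + b12*e12 + b13*e13 + b23*e23 with a^2 + b12^2 + b13^2 + b23^2 = 1 (so R^-1 = ~R). Expanding the columns R e_j ~R gives tr M = 4a^2 - 1 and, from the antisymmetric part, M21 - M12 = -4a*b12, M13 - M31 = 4a*b13, M32 - M23 = -4a*b23.
Here tr M = 407/169, so a^2 = (1 + tr M)/4 = 144/169 and a = ±12/13. Taking a = 12/13: M21 - M12 = -240/169, M13 - M31 = 0, M32 - M23 = 0, giving b12 = 5/13, b13 = 0, b23 = 0, i.e. R = 12/13 + 5/13*e12.
Its e12 coefficient is already positive.
Answer: 12/13 + 5/13*e12. Uniqueness: Spin(3) -> SO(3) maps R and -R to the same rotation of trace 407/169; fixing the sign of the e12 coefficient removes the ambiguity.


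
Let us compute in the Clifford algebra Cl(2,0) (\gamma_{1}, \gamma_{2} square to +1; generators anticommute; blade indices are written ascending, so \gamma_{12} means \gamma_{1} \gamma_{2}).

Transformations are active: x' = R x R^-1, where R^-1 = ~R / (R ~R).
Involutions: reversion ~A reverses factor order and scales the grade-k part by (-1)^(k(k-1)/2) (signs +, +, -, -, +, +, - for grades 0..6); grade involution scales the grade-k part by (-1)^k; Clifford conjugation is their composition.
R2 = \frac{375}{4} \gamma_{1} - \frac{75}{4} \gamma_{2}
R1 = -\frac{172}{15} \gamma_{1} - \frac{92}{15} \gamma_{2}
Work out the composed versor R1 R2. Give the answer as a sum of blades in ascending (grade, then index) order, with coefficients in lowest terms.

Distribute over the terms of R1 (each basis-blade product reordered to ascending indices, repeated generators contracted through their squares):
(-\frac{172}{15} \gamma_{1}) R2 = -1075 + 215 \gamma_{12}
(-\frac{92}{15} \gamma_{2}) R2 = 115 + 575 \gamma_{12}
Summing the partial products and collecting blades:
Answer: -960 + 790 \gamma_{12}


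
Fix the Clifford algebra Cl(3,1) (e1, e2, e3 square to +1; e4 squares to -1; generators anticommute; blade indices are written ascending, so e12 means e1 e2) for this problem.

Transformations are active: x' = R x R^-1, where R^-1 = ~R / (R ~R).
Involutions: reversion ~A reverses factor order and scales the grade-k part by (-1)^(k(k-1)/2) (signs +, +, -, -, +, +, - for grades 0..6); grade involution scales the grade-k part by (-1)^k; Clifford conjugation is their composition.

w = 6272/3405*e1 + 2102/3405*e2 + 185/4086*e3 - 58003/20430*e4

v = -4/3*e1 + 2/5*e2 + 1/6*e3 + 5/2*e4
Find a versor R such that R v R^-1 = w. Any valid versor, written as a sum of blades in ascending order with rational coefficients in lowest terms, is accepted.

The midline construction: v and w both square to -964/225, so reflecting in their sum 1732/3405*e1 + 3464/3405*e2 + 433/2043*e3 - 3464/10215*e4 exchanges them.
Answer: 1732/3405*e1 + 3464/3405*e2 + 433/2043*e3 - 3464/10215*e4


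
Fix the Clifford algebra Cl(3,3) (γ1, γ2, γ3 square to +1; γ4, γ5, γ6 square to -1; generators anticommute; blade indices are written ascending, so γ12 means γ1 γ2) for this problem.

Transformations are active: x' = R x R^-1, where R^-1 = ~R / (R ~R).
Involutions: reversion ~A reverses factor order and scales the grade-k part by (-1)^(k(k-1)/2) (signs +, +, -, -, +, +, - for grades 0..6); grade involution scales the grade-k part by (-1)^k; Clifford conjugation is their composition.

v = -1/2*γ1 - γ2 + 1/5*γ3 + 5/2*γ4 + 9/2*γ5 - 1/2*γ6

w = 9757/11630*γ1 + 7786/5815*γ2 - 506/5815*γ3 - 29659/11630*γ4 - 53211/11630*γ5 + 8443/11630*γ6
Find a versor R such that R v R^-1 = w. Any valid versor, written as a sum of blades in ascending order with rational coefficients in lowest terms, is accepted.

Construction: equal norms (both -1273/50) license R = v + w = 1971/5815*γ1 + 1971/5815*γ2 + 657/5815*γ3 - 292/5815*γ4 - 438/5815*γ5 + 1314/5815*γ6 — nothing changes along that direction, while (v - w)/2 changes sign, so v maps onto w.
Answer: 1971/5815*γ1 + 1971/5815*γ2 + 657/5815*γ3 - 292/5815*γ4 - 438/5815*γ5 + 1314/5815*γ6


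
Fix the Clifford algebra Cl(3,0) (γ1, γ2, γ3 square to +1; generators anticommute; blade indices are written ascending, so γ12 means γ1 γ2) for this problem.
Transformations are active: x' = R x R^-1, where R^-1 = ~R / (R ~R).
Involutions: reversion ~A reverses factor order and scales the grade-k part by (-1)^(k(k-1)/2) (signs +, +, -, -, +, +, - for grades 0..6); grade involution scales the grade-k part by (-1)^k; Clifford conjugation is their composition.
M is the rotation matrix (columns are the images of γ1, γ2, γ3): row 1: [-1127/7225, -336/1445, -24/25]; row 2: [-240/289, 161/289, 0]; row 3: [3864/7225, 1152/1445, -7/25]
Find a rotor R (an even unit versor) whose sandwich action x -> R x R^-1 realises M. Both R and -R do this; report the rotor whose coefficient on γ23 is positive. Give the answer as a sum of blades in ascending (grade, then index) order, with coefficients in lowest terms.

Method: write R = a + b12*γ12 + b13*γ13 + b23*γ23 with a^2 + b12^2 + b13^2 + b23^2 = 1 (so R^-1 = ~R). Expanding the columns R e_j ~R gives tr M = 4a^2 - 1 and, from the antisymmetric part, M21 - M12 = -4a*b12, M13 - M31 = 4a*b13, M32 - M23 = -4a*b23.
Here tr M = 35/289, so a^2 = (1 + tr M)/4 = 81/289 and a = ±9/17. Taking a = 9/17: M21 - M12 = -864/1445, M13 - M31 = -432/289, M32 - M23 = 1152/1445, giving b12 = 24/85, b13 = -12/17, b23 = -32/85, i.e. R = 9/17 + 24/85*γ12 - 12/17*γ13 - 32/85*γ23.
Its γ23 coefficient is negative, so report the other preimage -R.
Answer: -9/17 - 24/85*γ12 + 12/17*γ13 + 32/85*γ23. Sheet selection: the two-to-one cover makes ±R indistinguishable at the matrix level (trace 35/289), so uniqueness comes from the required sign on γ23.


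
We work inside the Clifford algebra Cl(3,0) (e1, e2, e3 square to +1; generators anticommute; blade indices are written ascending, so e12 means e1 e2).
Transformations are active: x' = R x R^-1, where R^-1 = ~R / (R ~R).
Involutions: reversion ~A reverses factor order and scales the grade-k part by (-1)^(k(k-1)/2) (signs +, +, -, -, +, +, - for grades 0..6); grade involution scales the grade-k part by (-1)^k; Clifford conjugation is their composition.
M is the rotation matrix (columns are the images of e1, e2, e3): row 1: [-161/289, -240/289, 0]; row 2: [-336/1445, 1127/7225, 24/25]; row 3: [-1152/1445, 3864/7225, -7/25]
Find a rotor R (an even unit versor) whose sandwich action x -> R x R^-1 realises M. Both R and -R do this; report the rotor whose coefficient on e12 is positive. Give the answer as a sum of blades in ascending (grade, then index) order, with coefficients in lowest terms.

Method: write R = a + b12*e12 + b13*e13 + b23*e23 with a^2 + b12^2 + b13^2 + b23^2 = 1 (so R^-1 = ~R). Expanding the columns R e_j ~R gives tr M = 4a^2 - 1 and, from the antisymmetric part, M21 - M12 = -4a*b12, M13 - M31 = 4a*b13, M32 - M23 = -4a*b23.
Here tr M = -4921/7225, so a^2 = (1 + tr M)/4 = 576/7225 and a = ±24/85. Taking a = 24/85: M21 - M12 = 864/1445, M13 - M31 = 1152/1445, M32 - M23 = -3072/7225, giving b12 = -9/17, b13 = 12/17, b23 = 32/85, i.e. R = 24/85 - 9/17*e12 + 12/17*e13 + 32/85*e23.
Its e12 coefficient is negative, so report the other preimage -R.
Answer: -24/85 + 9/17*e12 - 12/17*e13 - 32/85*e23. Key observation: the double cover Spin(3) -> SO(3) sends R and -R to the same matrix (trace -4921/7225 here), so the stated sign of the e12 coefficient is what selects one sheet.


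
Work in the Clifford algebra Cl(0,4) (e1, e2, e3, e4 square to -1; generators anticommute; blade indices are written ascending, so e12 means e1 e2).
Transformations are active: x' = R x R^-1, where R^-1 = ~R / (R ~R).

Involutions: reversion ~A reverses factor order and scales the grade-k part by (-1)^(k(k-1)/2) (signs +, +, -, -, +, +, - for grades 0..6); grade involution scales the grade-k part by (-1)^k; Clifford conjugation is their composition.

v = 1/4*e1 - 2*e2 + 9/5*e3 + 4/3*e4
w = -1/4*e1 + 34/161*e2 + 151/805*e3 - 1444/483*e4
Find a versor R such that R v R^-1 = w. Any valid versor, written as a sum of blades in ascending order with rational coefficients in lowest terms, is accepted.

Why this works: both vectors square to -32689/3600, so q(v) = q(w) and R = v + w = -288/161*e2 + 320/161*e3 - 800/483*e4 carries v to w — its own direction survives, the complement (v - w)/2 flips.
Answer: -288/161*e2 + 320/161*e3 - 800/483*e4


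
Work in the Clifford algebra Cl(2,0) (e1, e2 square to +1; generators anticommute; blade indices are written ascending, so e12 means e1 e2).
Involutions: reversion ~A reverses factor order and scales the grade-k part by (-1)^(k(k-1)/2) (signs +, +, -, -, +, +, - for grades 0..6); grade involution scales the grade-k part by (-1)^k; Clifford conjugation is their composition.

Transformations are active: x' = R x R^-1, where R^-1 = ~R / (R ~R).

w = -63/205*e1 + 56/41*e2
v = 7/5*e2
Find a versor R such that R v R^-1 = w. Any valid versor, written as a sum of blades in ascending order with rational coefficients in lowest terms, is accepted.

A norm check does it: q(v) = q(w) = 49/25, hence R = v + w = -63/205*e1 + 567/205*e2 realises the map — parallel part kept, (v - w)/2 negated, v carried to w.
Answer: -63/205*e1 + 567/205*e2


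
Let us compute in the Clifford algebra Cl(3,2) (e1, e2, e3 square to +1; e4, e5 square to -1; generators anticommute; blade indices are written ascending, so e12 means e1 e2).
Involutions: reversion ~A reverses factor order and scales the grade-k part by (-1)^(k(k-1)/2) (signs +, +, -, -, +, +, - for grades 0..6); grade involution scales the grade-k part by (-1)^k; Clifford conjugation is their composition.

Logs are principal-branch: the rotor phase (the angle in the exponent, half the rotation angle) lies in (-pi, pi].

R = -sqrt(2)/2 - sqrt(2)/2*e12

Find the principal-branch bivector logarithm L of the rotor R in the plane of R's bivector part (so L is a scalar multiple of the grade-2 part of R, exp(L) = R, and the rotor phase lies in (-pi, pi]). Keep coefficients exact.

The scalar part of R is -sqrt(2)/2, which pins the rotor phase on the principal branch; dividing the bivector part by the sine of that phase recovers the unit plane, and L is the phase times that plane.
Concretely: cos(phase) = -sqrt(2)/2 gives phase = ±3*pi/4, and since phase/sin(phase) is even the sign is immaterial: L = (phase/sin(phase)) * <R>_2 = (3*sqrt(2)*pi/4) * <R>_2.
Answer: -3*pi/4*e12


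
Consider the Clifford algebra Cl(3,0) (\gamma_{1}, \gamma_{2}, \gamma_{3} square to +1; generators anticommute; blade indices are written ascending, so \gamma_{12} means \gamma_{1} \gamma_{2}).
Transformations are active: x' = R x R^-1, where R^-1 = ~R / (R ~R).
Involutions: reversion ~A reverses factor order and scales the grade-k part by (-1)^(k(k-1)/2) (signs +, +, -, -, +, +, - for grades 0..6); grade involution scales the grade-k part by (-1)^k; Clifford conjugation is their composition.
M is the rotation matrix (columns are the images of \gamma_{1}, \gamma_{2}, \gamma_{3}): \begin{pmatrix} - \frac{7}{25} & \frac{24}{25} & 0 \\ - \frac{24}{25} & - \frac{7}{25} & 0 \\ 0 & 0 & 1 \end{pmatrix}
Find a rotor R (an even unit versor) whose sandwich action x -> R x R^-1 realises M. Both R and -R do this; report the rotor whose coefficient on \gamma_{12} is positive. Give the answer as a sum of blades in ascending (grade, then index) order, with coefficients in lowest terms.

Method: write R = a + b12*\gamma_{12} + b13*\gamma_{13} + b23*\gamma_{23} with a^2 + b12^2 + b13^2 + b23^2 = 1 (so R^-1 = ~R). Expanding the columns R e_j ~R gives tr M = 4a^2 - 1 and, from the antisymmetric part, M21 - M12 = -4a*b12, M13 - M31 = 4a*b13, M32 - M23 = -4a*b23.
Here tr M = \frac{11}{25}, so a^2 = (1 + tr M)/4 = \frac{9}{25} and a = ±\frac{3}{5}. Taking a = \frac{3}{5}: M21 - M12 = -\frac{48}{25}, M13 - M31 = 0, M32 - M23 = 0, giving b12 = \frac{4}{5}, b13 = 0, b23 = 0, i.e. R = \frac{3}{5} + \frac{4}{5} \gamma_{12}.
Its \gamma_{12} coefficient is already positive.
Answer: \frac{3}{5} + \frac{4}{5} \gamma_{12}. Sheet selection: the two-to-one cover makes ±R indistinguishable at the matrix level (trace \frac{11}{25}), so uniqueness comes from the required sign on \gamma_{12}.


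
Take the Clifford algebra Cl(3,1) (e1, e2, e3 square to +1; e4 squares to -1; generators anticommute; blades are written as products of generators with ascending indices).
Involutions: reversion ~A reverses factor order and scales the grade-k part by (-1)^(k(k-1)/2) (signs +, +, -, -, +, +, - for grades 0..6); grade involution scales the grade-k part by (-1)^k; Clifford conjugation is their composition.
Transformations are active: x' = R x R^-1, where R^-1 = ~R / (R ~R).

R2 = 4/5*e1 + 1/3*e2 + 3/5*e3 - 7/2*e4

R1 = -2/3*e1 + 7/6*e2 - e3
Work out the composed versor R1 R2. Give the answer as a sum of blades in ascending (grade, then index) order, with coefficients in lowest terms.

Distribute over the terms of R1 (each basis-blade product reordered to ascending indices, repeated generators contracted through their squares):
(-2/3*e1) R2 = -8/15 - 2/9*e1 e2 - 2/5*e1 e3 + 7/3*e1 e4
(7/6*e2) R2 = 7/18 - 14/15*e1 e2 + 7/10*e2 e3 - 49/12*e2 e4
(-e3) R2 = -3/5 + 4/5*e1 e3 + 1/3*e2 e3 + 7/2*e3 e4
Summing the partial products and collecting blades:
Answer: -67/90 - 52/45*e1 e2 + 2/5*e1 e3 + 7/3*e1 e4 + 31/30*e2 e3 - 49/12*e2 e4 + 7/2*e3 e4


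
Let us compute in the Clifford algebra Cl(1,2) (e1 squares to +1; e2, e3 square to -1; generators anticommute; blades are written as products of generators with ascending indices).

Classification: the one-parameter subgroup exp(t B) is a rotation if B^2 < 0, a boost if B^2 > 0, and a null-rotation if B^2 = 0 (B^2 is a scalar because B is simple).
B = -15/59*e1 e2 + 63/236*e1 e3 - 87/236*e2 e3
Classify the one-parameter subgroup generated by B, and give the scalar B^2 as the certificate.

B^2 term by term: the squares give (-15/59)^2*(e1 e2)^2 + (63/236)^2*(e1 e3)^2 + (-87/236)^2*(e2 e3)^2 = 225/3481*(+1) + 3969/55696*(+1) + 7569/55696*(-1) = 0 (each basis 2-blade squares to minus the product of its generators' squares); cross terms between blades sharing an index anticommute and cancel. So B^2 = 0.
Answer: null-rotation, certificate B^2 = 0. Because 0 is invariant under every versor sandwich, the classification follows from its sign alone.


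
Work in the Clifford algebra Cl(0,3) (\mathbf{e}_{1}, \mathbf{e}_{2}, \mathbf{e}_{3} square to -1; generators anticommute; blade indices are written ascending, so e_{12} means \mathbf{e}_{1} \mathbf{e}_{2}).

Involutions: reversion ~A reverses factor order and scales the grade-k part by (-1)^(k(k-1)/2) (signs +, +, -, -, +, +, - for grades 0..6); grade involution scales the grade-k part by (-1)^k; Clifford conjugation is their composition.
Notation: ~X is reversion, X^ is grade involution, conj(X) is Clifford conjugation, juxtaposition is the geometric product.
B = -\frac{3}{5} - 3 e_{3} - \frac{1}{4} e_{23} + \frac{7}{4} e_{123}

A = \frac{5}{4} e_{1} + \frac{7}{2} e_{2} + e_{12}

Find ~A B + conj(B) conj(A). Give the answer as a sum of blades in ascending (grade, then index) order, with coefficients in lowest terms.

first term: -\frac{3}{4} e_{1} - \frac{21}{10} e_{2} + \frac{21}{8} e_{3} + \frac{3}{5} e_{12} + \frac{17}{8} e_{13} - \frac{203}{16} e_{23} + \frac{43}{16} e_{123}
second term: \frac{3}{4} e_{1} + \frac{21}{10} e_{2} + \frac{7}{8} e_{3} + \frac{3}{5} e_{12} - \frac{21}{8} e_{13} + \frac{203}{16} e_{23} - \frac{53}{16} e_{123}
Answer: \frac{7}{2} e_{3} + \frac{6}{5} e_{12} - \frac{1}{2} e_{13} - \frac{5}{8} e_{123}


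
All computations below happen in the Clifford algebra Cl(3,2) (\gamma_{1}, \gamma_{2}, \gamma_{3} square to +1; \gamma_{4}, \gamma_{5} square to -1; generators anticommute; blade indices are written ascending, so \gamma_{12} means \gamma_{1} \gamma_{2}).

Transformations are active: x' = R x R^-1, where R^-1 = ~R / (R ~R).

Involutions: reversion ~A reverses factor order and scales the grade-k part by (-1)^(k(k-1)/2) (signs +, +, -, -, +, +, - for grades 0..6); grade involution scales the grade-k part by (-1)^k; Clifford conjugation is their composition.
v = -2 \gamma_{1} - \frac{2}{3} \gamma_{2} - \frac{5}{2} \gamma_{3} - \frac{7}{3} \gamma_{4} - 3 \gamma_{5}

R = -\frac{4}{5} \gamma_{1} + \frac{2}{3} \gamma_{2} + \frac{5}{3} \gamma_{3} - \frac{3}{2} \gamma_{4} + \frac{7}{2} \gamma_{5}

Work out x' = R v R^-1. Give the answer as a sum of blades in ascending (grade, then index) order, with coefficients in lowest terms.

~R = -\frac{4}{5} \gamma_{1} + \frac{2}{3} \gamma_{2} + \frac{5}{3} \gamma_{3} - \frac{3}{2} \gamma_{4} + \frac{7}{2} \gamma_{5}, and R ~R = -\frac{4787}{450}, so R^-1 = ~R / (-\frac{4787}{450}).
R v = \frac{359}{90} + \frac{28}{15} \gamma_{12} + \frac{16}{3} \gamma_{13} - \frac{17}{15} \gamma_{14} + \frac{47}{5} \gamma_{15} - \frac{5}{9} \gamma_{23} - \frac{23}{9} \gamma_{24} + \frac{1}{3} \gamma_{25} - \frac{275}{36} \gamma_{34} + \frac{15}{4} \gamma_{35} + \frac{38}{3} \gamma_{45}
Answer: \frac{12446}{4787} \gamma_{1} + \frac{798}{4787} \gamma_{2} + \frac{35905}{28722} \gamma_{3} + \frac{49664}{14361} \gamma_{4} + \frac{1796}{4787} \gamma_{5}


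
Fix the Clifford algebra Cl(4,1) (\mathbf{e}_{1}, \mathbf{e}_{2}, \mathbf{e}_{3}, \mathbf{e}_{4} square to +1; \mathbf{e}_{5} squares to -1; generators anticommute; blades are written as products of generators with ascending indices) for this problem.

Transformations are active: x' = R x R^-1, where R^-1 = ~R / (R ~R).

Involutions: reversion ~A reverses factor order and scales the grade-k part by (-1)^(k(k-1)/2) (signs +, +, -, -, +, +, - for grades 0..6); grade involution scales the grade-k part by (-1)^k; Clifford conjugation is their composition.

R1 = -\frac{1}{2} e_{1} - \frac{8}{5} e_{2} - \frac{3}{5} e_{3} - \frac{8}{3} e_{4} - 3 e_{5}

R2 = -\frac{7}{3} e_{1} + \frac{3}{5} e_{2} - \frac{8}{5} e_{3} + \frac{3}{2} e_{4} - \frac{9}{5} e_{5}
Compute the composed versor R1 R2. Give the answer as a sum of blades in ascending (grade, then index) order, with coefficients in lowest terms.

Distribute over the terms of R1 (each basis-blade product reordered to ascending indices, repeated generators contracted through their squares):
(-\frac{1}{2} e_{1}) R2 = \frac{7}{6} - \frac{3}{10} e_{1} e_{2} + \frac{4}{5} e_{1} e_{3} - \frac{3}{4} e_{1} e_{4} + \frac{9}{10} e_{1} e_{5}
(-\frac{8}{5} e_{2}) R2 = -\frac{24}{25} - \frac{56}{15} e_{1} e_{2} + \frac{64}{25} e_{2} e_{3} - \frac{12}{5} e_{2} e_{4} + \frac{72}{25} e_{2} e_{5}
(-\frac{3}{5} e_{3}) R2 = \frac{24}{25} - \frac{7}{5} e_{1} e_{3} + \frac{9}{25} e_{2} e_{3} - \frac{9}{10} e_{3} e_{4} + \frac{27}{25} e_{3} e_{5}
(-\frac{8}{3} e_{4}) R2 = -4 - \frac{56}{9} e_{1} e_{4} + \frac{8}{5} e_{2} e_{4} - \frac{64}{15} e_{3} e_{4} + \frac{24}{5} e_{4} e_{5}
(-3 e_{5}) R2 = -\frac{27}{5} - 7 e_{1} e_{5} + \frac{9}{5} e_{2} e_{5} - \frac{24}{5} e_{3} e_{5} + \frac{9}{2} e_{4} e_{5}
Summing the partial products and collecting blades:
Answer: -\frac{247}{30} - \frac{121}{30} e_{1} e_{2} - \frac{3}{5} e_{1} e_{3} - \frac{251}{36} e_{1} e_{4} - \frac{61}{10} e_{1} e_{5} + \frac{73}{25} e_{2} e_{3} - \frac{4}{5} e_{2} e_{4} + \frac{117}{25} e_{2} e_{5} - \frac{31}{6} e_{3} e_{4} - \frac{93}{25} e_{3} e_{5} + \frac{93}{10} e_{4} e_{5}


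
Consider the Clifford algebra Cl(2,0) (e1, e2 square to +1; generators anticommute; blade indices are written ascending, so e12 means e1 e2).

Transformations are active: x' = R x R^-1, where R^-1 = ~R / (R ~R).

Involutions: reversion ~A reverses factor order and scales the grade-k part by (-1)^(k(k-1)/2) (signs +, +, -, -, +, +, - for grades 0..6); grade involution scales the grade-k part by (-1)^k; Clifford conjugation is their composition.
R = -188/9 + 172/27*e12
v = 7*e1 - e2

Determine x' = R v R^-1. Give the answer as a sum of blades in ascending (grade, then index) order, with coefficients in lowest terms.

~R = -188/9 - 172/27*e12, and R ~R = 347680/729, so R^-1 = ~R / (347680/729).
R v = -4120/27*e1 - 640/27*e2
Answer: 13835/2173*e1 + 6685/2173*e2
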